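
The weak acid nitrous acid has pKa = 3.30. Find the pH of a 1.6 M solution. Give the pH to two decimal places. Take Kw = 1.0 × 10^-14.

pH = 1.55

HNO2 ⇌ NO2- + H+
Ka = 10^(−3.30) = 5.01 × 10^-4
Let x = [H+] at equilibrium. Ka = x²/(1.6 − x).
Assume x ≪ 1.6: x ≈ √(5.01 × 10^-4 × 1.6) = 2.83 × 10^-2 M
(x/C₀ = 1.8% < 5%, so the approximation holds.)
pH = −log[H+] = −log(2.83 × 10^-2) = 1.55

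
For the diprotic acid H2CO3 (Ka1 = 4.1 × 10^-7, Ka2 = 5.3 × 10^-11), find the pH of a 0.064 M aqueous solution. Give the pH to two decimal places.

Ka1 ≫ Ka2, so treat the first dissociation as the only significant source of H+.
Ka1 = x²/(0.064 − x) = 4.1 × 10^-7
x ≈ √(4.1 × 10^-7 × 0.064) = 1.62 × 10^-4 M
pH = −log(1.62 × 10^-4) = 3.79

pH = 3.79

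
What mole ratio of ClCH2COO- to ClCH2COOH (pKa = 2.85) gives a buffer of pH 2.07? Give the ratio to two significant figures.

pH = pKa + log(r) ⇒ log(r) = 2.07 − 2.85 = -0.78
r = [ClCH2COO-]/[ClCH2COOH] = 10^(-0.78) = 0.166

ratio = 0.17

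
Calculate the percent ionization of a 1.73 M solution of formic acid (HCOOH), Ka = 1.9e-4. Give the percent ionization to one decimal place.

1.0%

HCOOH ⇌ HCOO- + H+; let x = [H+] at equilibrium.
x ≈ √(Ka·C₀) = √(1.9 × 10^-4 × 1.73) = 1.81 × 10^-2 M
Fraction ionized = 1.81 × 10^-2 / 1.73 = 0.0105 → 1.0%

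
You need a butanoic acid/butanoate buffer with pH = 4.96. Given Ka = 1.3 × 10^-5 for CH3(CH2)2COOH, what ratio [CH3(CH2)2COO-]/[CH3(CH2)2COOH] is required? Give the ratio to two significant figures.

pKa = -log(1.3 × 10^-5) = 4.886
pH = pKa + log(r) ⇒ log(r) = 4.96 − 4.886 = +0.074
r = [CH3(CH2)2COO-]/[CH3(CH2)2COOH] = 10^(+0.074) = 1.19

ratio = 1.2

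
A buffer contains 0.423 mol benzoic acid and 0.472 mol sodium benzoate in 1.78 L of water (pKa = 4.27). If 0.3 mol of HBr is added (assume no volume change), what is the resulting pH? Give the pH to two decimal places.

After neutralization: n(C6H5COOH) = 0.723 mol, n(C6H5COO-) = 0.172 mol.
pH = pKa + log([A⁻]/[HA]) = 4.27 + log(0.172/0.723) = 4.27 -0.624

pH = 3.65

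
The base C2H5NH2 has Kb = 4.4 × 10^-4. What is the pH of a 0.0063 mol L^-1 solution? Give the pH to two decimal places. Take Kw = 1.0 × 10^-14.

pH = 11.16

C2H5NH2 + H2O ⇌ C2H5NH3+ + OH-
Kb = [OH-]²/(0.0063 − [OH-]) = 4.4 × 10^-4
The 5% rule fails; solving [OH-]² + Kb·[OH-] − Kb·C₀ = 0 exactly:
[OH-] = [−0.00044 + √(0.00044² + 1.11e-05)]/2 = 1.46 × 10^-3 M
pOH = 2.84, so pH = 14.00 − pOH = 11.16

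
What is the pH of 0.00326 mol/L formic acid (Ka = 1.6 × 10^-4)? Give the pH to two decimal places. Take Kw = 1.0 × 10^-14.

pH = 3.19

HCOOH ⇌ HCOO- + H+
Let x = [H+] at equilibrium. Ka = x²/(0.00326 − x).
The 5% rule fails; solving x² + Ka·x − Ka·C₀ = 0 exactly:
x = [−0.00016 + √(0.00016² + 2.09e-06)]/2 = 6.47 × 10^-4 M
pH = −log[H+] = −log(6.47 × 10^-4) = 3.19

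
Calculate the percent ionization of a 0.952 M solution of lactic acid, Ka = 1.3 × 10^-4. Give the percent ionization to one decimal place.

1.2%

CH3CH(OH)COOH ⇌ CH3CH(OH)COO- + H+; let x = [H+] at equilibrium.
x ≈ √(Ka·C₀) = √(1.3 × 10^-4 × 0.952) = 1.11 × 10^-2 M
% ionization = x/C₀ × 100% = 1.11 × 10^-2/0.952 × 100% = 1.2%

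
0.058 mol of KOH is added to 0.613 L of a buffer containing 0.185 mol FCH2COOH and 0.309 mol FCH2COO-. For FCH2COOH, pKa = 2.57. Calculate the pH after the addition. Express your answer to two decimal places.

pH = 3.03

OH- converts FCH2COOH to FCH2COO-: FCH2COOH → 0.127 mol, FCH2COO- → 0.367 mol.
Henderson–Hasselbalch with mole ratio 0.367/0.127: pH = 2.57 + (+0.461)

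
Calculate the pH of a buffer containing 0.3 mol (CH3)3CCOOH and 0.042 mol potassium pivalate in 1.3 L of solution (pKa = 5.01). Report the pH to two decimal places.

pH = 4.16

Henderson–Hasselbalch: pH = pKa + log([(CH3)3CCOO-]/[(CH3)3CCOOH]) = 5.01 + log(0.042/0.3)
pH = 5.01 + (-0.854) = 4.16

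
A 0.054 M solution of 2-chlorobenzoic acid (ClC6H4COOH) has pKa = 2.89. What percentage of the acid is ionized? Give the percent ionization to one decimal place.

ClC6H4COOH ⇌ ClC6H4COO- + H+; let x = [H+] at equilibrium.
Ka = 10^(−2.89) = 1.29 × 10^-3
Solve x² + 0.00129x − 6.97e-05 = 0 → x = 7.73 × 10^-3 M
Fraction ionized = 7.73 × 10^-3 / 0.054 = 0.1431 → 14.3%

14.3%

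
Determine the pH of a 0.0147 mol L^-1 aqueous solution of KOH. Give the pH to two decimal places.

pH = 12.17

KOH is a strong base; [OH-] = 0.0147 M.
pOH = -log(0.0147) = 1.83
pH = 14.00 - 1.83 = 12.17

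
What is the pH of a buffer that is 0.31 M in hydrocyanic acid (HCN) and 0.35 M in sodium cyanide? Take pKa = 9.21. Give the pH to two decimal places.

pH = 9.26

pH = pKa + log([A⁻]/[HA]) = 9.21 + log(0.35/0.31)
pH = 9.21 + (+0.053) = 9.26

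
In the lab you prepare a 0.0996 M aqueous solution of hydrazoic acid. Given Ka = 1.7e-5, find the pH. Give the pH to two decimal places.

HN3 ⇌ N3- + H+
Let x = [H+] at equilibrium. Ka = x²/(0.0996 − x).
Neglecting x in the denominator: x = √(1.7 × 10^-5 × 0.0996) = 1.30 × 10^-3 M
pH = −log[H+] = −log(1.30 × 10^-3) = 2.89

pH = 2.89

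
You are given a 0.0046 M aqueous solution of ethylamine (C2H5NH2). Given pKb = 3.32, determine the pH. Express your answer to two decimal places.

C2H5NH2 + H2O ⇌ C2H5NH3+ + OH-
Kb = 10^(−3.32) = 4.79 × 10^-4
Let x = [OH-] at equilibrium. Kb = x²/(0.0046 − x).
The 5% rule fails; solving x² + Kb·x − Kb·C₀ = 0 exactly:
x = (−Kb + √(Kb² + 4·Kb·C₀))/2 = 1.26 × 10^-3 M
pOH = 2.90, so pH = 14.00 − pOH = 11.10

pH = 11.10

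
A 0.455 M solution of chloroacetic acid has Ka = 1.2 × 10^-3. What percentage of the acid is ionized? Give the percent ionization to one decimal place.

ClCH2COOH ⇌ ClCH2COO- + H+; let x = [H+] at equilibrium.
Solve x² + 0.0012x − 0.000546 = 0 → x = 2.28 × 10^-2 M
Fraction ionized = 2.28 × 10^-2 / 0.455 = 0.0501 → 5.0%

5.0%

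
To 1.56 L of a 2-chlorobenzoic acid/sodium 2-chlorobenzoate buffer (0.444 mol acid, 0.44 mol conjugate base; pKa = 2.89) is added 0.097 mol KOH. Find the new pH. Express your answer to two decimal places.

After neutralization: n(ClC6H4COOH) = 0.347 mol, n(ClC6H4COO-) = 0.537 mol.
pH = pKa + log([A⁻]/[HA]) = 2.89 + log(0.537/0.347) = 2.89 +0.190

pH = 3.08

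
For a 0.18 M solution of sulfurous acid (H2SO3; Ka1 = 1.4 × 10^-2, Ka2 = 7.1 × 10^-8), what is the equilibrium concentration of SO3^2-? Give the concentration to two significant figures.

First ionization gives [H+] ≈ [HSO3-] = 4.37 × 10^-2 M.
Second step: Ka2 = [H+][SO3^2-]/[HSO3-] ≈ [SO3^2-] (since [H+] ≈ [HSO3-]).
So [SO3^2-] ≈ Ka2.

7.1 × 10^-8 M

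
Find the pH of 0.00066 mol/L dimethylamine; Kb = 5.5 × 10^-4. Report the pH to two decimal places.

(CH3)2NH + H2O ⇌ (CH3)2NH2+ + OH-
From the ICE table, Kb = x²/(0.00066 − x) = 5.5 × 10^-4.
x is not negligible relative to C₀; solve x² + 0.00055·x − 3.63e-07 = 0.
x = [−0.00055 + √(0.00055² + 1.45e-06)]/2 = 3.87 × 10^-4 M
pOH = −log(3.87 × 10^-4) = 3.41; pH = 14.00 − 3.41 = 10.59

pH = 10.59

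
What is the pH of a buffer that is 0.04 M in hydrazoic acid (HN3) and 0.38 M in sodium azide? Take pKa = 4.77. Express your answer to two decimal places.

pH = 5.75

Using pH = pKa + log([base]/[acid]) with [base]/[acid] = 0.38/0.04:
pH = 4.77 + (+0.978) = 5.75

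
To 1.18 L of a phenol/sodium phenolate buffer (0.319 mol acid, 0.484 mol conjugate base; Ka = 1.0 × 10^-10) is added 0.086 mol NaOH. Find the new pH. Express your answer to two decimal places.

After neutralization: n(C6H5OH) = 0.233 mol, n(C6H5O-) = 0.57 mol.
pKa = −log(1.0 × 10^-10) = 10.000
Henderson–Hasselbalch with mole ratio 0.57/0.233: pH = 10.000 + (+0.389)

pH = 10.39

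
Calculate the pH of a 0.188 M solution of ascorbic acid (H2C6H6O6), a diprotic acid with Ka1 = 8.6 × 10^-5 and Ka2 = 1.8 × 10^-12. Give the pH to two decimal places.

Ka1 ≫ Ka2, so treat the first dissociation as the only significant source of H+.
Ka1 = x²/(0.188 − x) = 8.6 × 10^-5
x ≈ √(8.6 × 10^-5 × 0.188) = 4.02 × 10^-3 M
pH = −log(4.02 × 10^-3) = 2.40

pH = 2.40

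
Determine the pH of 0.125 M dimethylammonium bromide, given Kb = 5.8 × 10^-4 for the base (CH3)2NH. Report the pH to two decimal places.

pH = 5.83

(CH3)2NH2+ is the conjugate acid of the weak base (CH3)2NH.
Ka = Kw/Kb = 1.0×10^-14 / 5.8 × 10^-4 = 1.72 × 10^-11
From the ICE table, Ka = x²/(0.125 − x) = 1.72 × 10^-11.
Assume x ≪ 0.125: x ≈ √(1.72 × 10^-11 × 0.125) = 1.47 × 10^-6 M
pH = −log(1.47 × 10^-6) = 5.83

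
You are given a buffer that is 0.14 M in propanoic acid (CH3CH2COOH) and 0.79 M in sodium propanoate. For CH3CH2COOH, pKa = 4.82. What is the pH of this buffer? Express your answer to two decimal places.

pH = pKa + log([A⁻]/[HA]) = 4.82 + log(0.79/0.14)
pH = 4.82 + (+0.751) = 5.57

pH = 5.57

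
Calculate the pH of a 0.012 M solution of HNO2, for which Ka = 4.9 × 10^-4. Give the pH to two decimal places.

pH = 2.66

HNO2 ⇌ NO2- + H+
From the ICE table, Ka = [H+]²/(0.012 − [H+]) = 4.9 × 10^-4.
Here C₀/Ka ≈ 24.5, so the small-[H+] approximation fails. Use the quadratic:
[H+] = (−Ka + √(Ka² + 4·Ka·C₀))/2 = 2.19 × 10^-3 M
pH = −log[H+] = −log(2.19 × 10^-3) = 2.66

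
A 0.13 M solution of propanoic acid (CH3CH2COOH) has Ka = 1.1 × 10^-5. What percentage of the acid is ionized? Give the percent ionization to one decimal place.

0.9%

CH3CH2COOH ⇌ CH3CH2COO- + H+; let x = [H+] at equilibrium.
x ≈ √(Ka·C₀) = √(1.1 × 10^-5 × 0.13) = 1.20 × 10^-3 M
Fraction ionized = 1.20 × 10^-3 / 0.13 = 0.0092 → 0.9%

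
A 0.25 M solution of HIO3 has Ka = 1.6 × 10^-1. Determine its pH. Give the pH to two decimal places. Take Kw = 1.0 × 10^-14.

pH = 0.87

HIO3 ⇌ IO3- + H+
From the ICE table, Ka = x²/(0.25 − x) = 1.6 × 10^-1.
x is not negligible relative to C₀; solve x² + 0.16·x − 0.04 = 0.
x = (−Ka + √(Ka² + 4·Ka·C₀))/2 = 1.35 × 10^-1 M
pH = −log[H+] = −log(1.35 × 10^-1) = 0.87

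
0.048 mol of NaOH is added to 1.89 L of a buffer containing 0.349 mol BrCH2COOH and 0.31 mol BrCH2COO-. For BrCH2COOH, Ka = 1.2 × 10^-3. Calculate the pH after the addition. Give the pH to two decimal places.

OH- converts BrCH2COOH to BrCH2COO-: BrCH2COOH → 0.301 mol, BrCH2COO- → 0.358 mol.
pKa = −log(1.2 × 10^-3) = 2.921
Henderson–Hasselbalch with mole ratio 0.358/0.301: pH = 2.921 + (+0.075)

pH = 3.00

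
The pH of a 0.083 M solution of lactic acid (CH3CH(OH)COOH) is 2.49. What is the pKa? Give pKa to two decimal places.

pKa = 3.88

[H+] = 10^(-2.49) = 3.24 × 10^-3 M
At equilibrium [HA] = 0.083 − 3.24 × 10^-3 = 7.98 × 10^-2 M
Ka = [H+][A-]/[HA] = (3.24 × 10^-3)² / 7.98 × 10^-2 = 1.32 × 10^-4
pKa = -log(1.32 × 10^-4) = 3.88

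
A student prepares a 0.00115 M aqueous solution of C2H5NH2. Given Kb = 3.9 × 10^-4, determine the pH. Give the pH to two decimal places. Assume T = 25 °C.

C2H5NH2 + H2O ⇌ C2H5NH3+ + OH-
Kb = [OH-]²/(0.00115 − [OH-]) = 3.9 × 10^-4
[OH-] is not negligible relative to C₀; solve [OH-]² + 0.00039·[OH-] − 4.48e-07 = 0.
[OH-] = [−0.00039 + √(0.00039² + 1.79e-06)]/2 = 5.03 × 10^-4 M
pOH = 3.30, so pH = 14.00 − pOH = 10.70

pH = 10.70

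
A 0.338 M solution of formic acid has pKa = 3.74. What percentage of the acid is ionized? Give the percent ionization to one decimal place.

2.3%

HCOOH ⇌ HCOO- + H+; let x = [H+] at equilibrium.
Ka = 10^(−3.74) = 1.82 × 10^-4
x ≈ √(Ka·C₀) = √(1.82 × 10^-4 × 0.338) = 7.84 × 10^-3 M
% ionization = x/C₀ × 100% = 7.84 × 10^-3/0.338 × 100% = 2.3%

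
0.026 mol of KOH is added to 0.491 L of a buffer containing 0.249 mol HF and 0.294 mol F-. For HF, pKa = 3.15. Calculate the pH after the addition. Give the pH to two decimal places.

pH = 3.31

After neutralization: n(HF) = 0.223 mol, n(F-) = 0.32 mol.
pH = pKa + log([A⁻]/[HA]) = 3.15 + log(0.32/0.223) = 3.15 +0.157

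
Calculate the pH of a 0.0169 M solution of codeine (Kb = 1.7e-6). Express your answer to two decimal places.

pH = 10.23

C18H21NO3 + H2O ⇌ C18H22NO3+ + OH-
From the ICE table, Kb = [OH-]²/(0.0169 − [OH-]) = 1.7 × 10^-6.
Since Kb ≪ C₀, [OH-] ≈ √(Kb·C₀) = 1.69 × 10^-4 M.
Check: 1% ionized — well under 5%, approximation valid.
pOH = −log(1.69 × 10^-4) = 3.77; pH = 14.00 − 3.77 = 10.23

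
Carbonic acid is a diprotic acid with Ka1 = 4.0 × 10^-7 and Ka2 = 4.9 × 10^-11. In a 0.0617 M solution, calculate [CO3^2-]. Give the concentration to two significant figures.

First ionization gives [H+] ≈ [HCO3-] = 1.57 × 10^-4 M.
Second step: Ka2 = [H+][CO3^2-]/[HCO3-] ≈ [CO3^2-] (since [H+] ≈ [HCO3-]).
So [CO3^2-] ≈ Ka2.

4.9 × 10^-11 M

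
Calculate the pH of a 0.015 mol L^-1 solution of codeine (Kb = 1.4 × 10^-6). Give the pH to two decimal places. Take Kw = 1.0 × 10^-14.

C18H21NO3 + H2O ⇌ C18H22NO3+ + OH-
Kb = [OH-]²/(0.015 − [OH-]) = 1.4 × 10^-6
Neglecting [OH-] in the denominator: [OH-] = √(1.4 × 10^-6 × 0.015) = 1.45 × 10^-4 M
([OH-]/C₀ = 0.97% < 5%, so the approximation holds.)
pOH = −log(1.45 × 10^-4) = 3.84; pH = 14.00 − 3.84 = 10.16

pH = 10.16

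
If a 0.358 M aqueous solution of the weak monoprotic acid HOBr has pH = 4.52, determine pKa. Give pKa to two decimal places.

[H+] = 10^(-4.52) = 3.02 × 10^-5 M
At equilibrium [HA] = 0.358 − 3.02 × 10^-5 = 3.58 × 10^-1 M
Ka = [H+][A-]/[HA] = (3.02 × 10^-5)² / 3.58 × 10^-1 = 2.55 × 10^-9
pKa = -log(2.55 × 10^-9) = 8.59

pKa = 8.59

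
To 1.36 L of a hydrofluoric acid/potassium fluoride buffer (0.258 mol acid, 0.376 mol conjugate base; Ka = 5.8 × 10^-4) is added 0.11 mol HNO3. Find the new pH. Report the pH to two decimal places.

Added H+ converts F- to HF: HF → 0.368 mol, F- → 0.266 mol.
pKa = −log(5.8 × 10^-4) = 3.237
pH = pKa + log([A⁻]/[HA]) = 3.237 + log(0.266/0.368) = 3.237 -0.141

pH = 3.10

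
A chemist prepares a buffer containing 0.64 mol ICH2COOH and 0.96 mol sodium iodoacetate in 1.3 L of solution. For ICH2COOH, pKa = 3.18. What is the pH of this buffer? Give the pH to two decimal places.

pH = 3.36

Using pH = pKa + log([base]/[acid]) with [base]/[acid] = 0.96/0.64:
pH = 3.18 + (+0.176) = 3.36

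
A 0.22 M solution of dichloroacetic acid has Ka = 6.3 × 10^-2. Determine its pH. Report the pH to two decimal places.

Cl2CHCOOH ⇌ Cl2CHCOO- + H+
Let x = [H+] at equilibrium. Ka = x²/(0.22 − x).
The 5% rule fails; solving x² + Ka·x − Ka·C₀ = 0 exactly:
x = (−Ka + √(Ka² + 4·Ka·C₀))/2 = 9.04 × 10^-2 M
pH = −log(9.04 × 10^-2) = 1.04

pH = 1.04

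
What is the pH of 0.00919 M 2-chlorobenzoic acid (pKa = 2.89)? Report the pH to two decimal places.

pH = 2.54

ClC6H4COOH ⇌ ClC6H4COO- + H+
Ka = 10^(−2.89) = 1.29 × 10^-3
From the ICE table, Ka = [H+]²/(0.00919 − [H+]) = 1.29 × 10^-3.
The 5% rule fails; solving [H+]² + Ka·[H+] − Ka·C₀ = 0 exactly:
[H+] = [−0.00129 + √(0.00129² + 4.74e-05)]/2 = 2.86 × 10^-3 M
pH = −log[H+] = −log(2.86 × 10^-3) = 2.54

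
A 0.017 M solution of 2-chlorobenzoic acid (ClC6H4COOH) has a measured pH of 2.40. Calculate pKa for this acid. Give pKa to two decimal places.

[H+] = 10^(-2.40) = 3.98 × 10^-3 M
At equilibrium [HA] = 0.017 − 3.98 × 10^-3 = 1.30 × 10^-2 M
Ka = [H+][A-]/[HA] = (3.98 × 10^-3)² / 1.30 × 10^-2 = 1.22 × 10^-3
pKa = -log(1.22 × 10^-3) = 2.91

pKa = 2.91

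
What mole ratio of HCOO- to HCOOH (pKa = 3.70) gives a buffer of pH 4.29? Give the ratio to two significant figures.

ratio = 3.9

pH = pKa + log(r) ⇒ log(r) = 4.29 − 3.70 = +0.59
r = [HCOO-]/[HCOOH] = 10^(+0.59) = 3.89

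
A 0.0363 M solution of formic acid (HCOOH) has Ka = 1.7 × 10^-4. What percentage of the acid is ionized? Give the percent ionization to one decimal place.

6.6%

HCOOH ⇌ HCOO- + H+; let x = [H+] at equilibrium.
Ka = x²/(C₀ − x); solving the quadratic gives x = 2.40 × 10^-3 M.
Fraction ionized = 2.40 × 10^-3 / 0.0363 = 0.0661 → 6.6%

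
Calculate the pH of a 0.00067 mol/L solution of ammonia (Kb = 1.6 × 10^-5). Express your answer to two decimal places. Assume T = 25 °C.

NH3 + H2O ⇌ NH4+ + OH-
Kb = [OH-]²/(0.00067 − [OH-]) = 1.6 × 10^-5
[OH-] is not negligible relative to C₀; solve [OH-]² + 1.6e-05·[OH-] − 1.07e-08 = 0.
[OH-] = [−1.6e-05 + √(1.6e-05² + 4.29e-08)]/2 = 9.58 × 10^-5 M
pOH = 4.02, so pH = 14.00 − pOH = 9.98

pH = 9.98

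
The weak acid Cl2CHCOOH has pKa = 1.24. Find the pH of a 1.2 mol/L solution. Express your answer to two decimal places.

Cl2CHCOOH ⇌ Cl2CHCOO- + H+
Ka = 10^(−1.24) = 5.75 × 10^-2
Ka = x²/(1.2 − x) = 5.75 × 10^-2
The 5% rule fails; solving x² + Ka·x − Ka·C₀ = 0 exactly:
x = (−Ka + √(Ka² + 4·Ka·C₀))/2 = 2.35 × 10^-1 M
pH = −log(2.35 × 10^-1) = 0.63

pH = 0.63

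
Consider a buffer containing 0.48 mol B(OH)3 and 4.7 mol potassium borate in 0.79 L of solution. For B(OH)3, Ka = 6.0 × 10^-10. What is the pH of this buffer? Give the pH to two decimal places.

pKa = −log(6.0 × 10^-10) = 9.222
Using pH = pKa + log([base]/[acid]) with [base]/[acid] = 4.7/0.48:
pH = 9.222 + (+0.991) = 10.21

pH = 10.21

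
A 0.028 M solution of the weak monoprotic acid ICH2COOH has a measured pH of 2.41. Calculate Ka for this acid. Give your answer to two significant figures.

Ka = 6.3 × 10^-4

[H+] = 10^(-2.41) = 3.89 × 10^-3 M
At equilibrium [HA] = 0.028 − 3.89 × 10^-3 = 2.41 × 10^-2 M
Ka = [H+][A-]/[HA] = (3.89 × 10^-3)² / 2.41 × 10^-2 = 6.3 × 10^-4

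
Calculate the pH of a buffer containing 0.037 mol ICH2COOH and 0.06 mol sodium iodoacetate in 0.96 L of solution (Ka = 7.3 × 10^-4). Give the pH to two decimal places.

pKa = −log(7.3 × 10^-4) = 3.137
pH = pKa + log([A⁻]/[HA]) = 3.137 + log(0.06/0.037)
pH = 3.137 + (+0.210) = 3.35

pH = 3.35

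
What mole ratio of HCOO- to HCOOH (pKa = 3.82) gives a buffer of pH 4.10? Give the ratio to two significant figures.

pH = pKa + log(r) ⇒ log(r) = 4.10 − 3.82 = +0.28
r = [HCOO-]/[HCOOH] = 10^(+0.28) = 1.91

ratio = 1.9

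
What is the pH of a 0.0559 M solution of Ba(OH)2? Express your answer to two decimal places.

pH = 13.05

Ba(OH)2 is a strong base (each formula unit releases 2 OH-); [OH-] = 0.112 M.
pOH = -log(0.112) = 0.95
pH = 14.00 - 0.95 = 13.05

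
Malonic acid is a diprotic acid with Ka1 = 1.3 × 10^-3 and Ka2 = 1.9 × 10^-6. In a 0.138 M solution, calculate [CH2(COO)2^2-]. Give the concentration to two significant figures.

First ionization gives [H+] ≈ [CH2(COOH)COO-] = 1.28 × 10^-2 M.
Second step: Ka2 = [H+][CH2(COO)2^2-]/[CH2(COOH)COO-] ≈ [CH2(COO)2^2-] (since [H+] ≈ [CH2(COOH)COO-]).
So [CH2(COO)2^2-] ≈ Ka2.

1.9 × 10^-6 M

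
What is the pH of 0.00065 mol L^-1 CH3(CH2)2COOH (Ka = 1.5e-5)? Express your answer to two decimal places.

CH3(CH2)2COOH ⇌ CH3(CH2)2COO- + H+
From the ICE table, Ka = [H+]²/(0.00065 − [H+]) = 1.5 × 10^-5.
[H+] is not negligible relative to C₀; solve [H+]² + 1.5e-05·[H+] − 9.75e-09 = 0.
[H+] = [−1.5e-05 + √(1.5e-05² + 3.9e-08)]/2 = 9.15 × 10^-5 M
pH = −log[H+] = −log(9.15 × 10^-5) = 4.04

pH = 4.04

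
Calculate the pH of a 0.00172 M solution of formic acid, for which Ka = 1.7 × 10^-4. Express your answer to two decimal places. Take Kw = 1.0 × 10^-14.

pH = 3.34

HCOOH ⇌ HCOO- + H+
Ka = [H+]²/(0.00172 − [H+]) = 1.7 × 10^-4
The 5% rule fails; solving [H+]² + Ka·[H+] − Ka·C₀ = 0 exactly:
[H+] = (−Ka + √(Ka² + 4·Ka·C₀))/2 = 4.62 × 10^-4 M
pH = −log(4.62 × 10^-4) = 3.34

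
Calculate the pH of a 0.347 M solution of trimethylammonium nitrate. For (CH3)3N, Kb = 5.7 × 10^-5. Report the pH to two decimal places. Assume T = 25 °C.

(CH3)3NH+ is the conjugate acid of the weak base (CH3)3N.
Ka = Kw/Kb = 1.0×10^-14 / 5.7 × 10^-5 = 1.75 × 10^-10
Ka = [H+]²/(0.347 − [H+]) = 1.75 × 10^-10
Neglecting [H+] in the denominator: [H+] = √(1.75 × 10^-10 × 0.347) = 7.79 × 10^-6 M
pH = −log(7.79 × 10^-6) = 5.11

pH = 5.11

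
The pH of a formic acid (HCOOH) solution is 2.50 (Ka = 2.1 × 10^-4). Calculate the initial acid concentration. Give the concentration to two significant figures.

[H+] = 10^(-2.50) = 3.16 × 10^-3 M = x
Ka = x²/(C₀ − x) ⇒ C₀ = x + x²/Ka
C₀ = 3.16 × 10^-3 + (3.16 × 10^-3)²/(2.1 × 10^-4) = 5.07 × 10^-2 M

C₀ = 5.1 × 10^-2 M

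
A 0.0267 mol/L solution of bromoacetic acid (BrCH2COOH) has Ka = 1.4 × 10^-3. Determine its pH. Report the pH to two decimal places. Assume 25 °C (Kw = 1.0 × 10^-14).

pH = 2.26

BrCH2COOH ⇌ BrCH2COO- + H+
Ka = x²/(0.0267 − x) = 1.4 × 10^-3
The 5% rule fails; solving x² + Ka·x − Ka·C₀ = 0 exactly:
x = (−Ka + √(Ka² + 4·Ka·C₀))/2 = 5.45 × 10^-3 M
pH = −log(5.45 × 10^-3) = 2.26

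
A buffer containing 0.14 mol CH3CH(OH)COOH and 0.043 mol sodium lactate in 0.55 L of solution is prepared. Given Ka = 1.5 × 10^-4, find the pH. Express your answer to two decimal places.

pKa = −log(1.5 × 10^-4) = 3.824
Henderson–Hasselbalch: pH = pKa + log([CH3CH(OH)COO-]/[CH3CH(OH)COOH]) = 3.824 + log(0.043/0.14)
pH = 3.824 + (-0.513) = 3.31

pH = 3.31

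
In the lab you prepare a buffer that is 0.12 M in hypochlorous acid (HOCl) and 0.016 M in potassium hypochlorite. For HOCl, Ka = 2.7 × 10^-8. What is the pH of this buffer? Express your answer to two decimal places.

pH = 6.69

pKa = −log(2.7 × 10^-8) = 7.569
Using pH = pKa + log([base]/[acid]) with [base]/[acid] = 0.016/0.12:
pH = 7.569 + (-0.875) = 6.69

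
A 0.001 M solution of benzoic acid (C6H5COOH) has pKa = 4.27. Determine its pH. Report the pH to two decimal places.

pH = 3.69

C6H5COOH ⇌ C6H5COO- + H+
Ka = 10^(−4.27) = 5.37 × 10^-5
From the ICE table, Ka = x²/(0.001 − x) = 5.37 × 10^-5.
Here C₀/Ka ≈ 18.6, so the small-x approximation fails. Use the quadratic:
x = [−5.37e-05 + √(5.37e-05² + 2.15e-07)]/2 = 2.06 × 10^-4 M
pH = −log[H+] = −log(2.06 × 10^-4) = 3.69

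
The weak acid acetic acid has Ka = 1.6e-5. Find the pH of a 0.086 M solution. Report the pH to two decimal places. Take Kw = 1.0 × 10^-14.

pH = 2.93

CH3COOH ⇌ CH3COO- + H+
From the ICE table, Ka = x²/(0.086 − x) = 1.6 × 10^-5.
Neglecting x in the denominator: x = √(1.6 × 10^-5 × 0.086) = 1.17 × 10^-3 M
pH = −log[H+] = −log(1.17 × 10^-3) = 2.93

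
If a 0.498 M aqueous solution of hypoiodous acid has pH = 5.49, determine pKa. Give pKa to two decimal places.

[H+] = 10^(-5.49) = 3.24 × 10^-6 M
At equilibrium [HA] = 0.498 − 3.24 × 10^-6 = 4.98 × 10^-1 M
Ka = [H+][A-]/[HA] = (3.24 × 10^-6)² / 4.98 × 10^-1 = 2.11 × 10^-11
pKa = -log(2.11 × 10^-11) = 10.68

pKa = 10.68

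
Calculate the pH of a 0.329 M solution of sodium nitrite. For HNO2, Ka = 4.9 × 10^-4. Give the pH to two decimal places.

pH = 8.41

NO2- is the conjugate base of the weak acid HNO2.
Kb = Kw/Ka = 1.0×10^-14 / 4.9 × 10^-4 = 2.04 × 10^-11
From the ICE table, Kb = x²/(0.329 − x) = 2.04 × 10^-11.
Since Kb ≪ C₀, x ≈ √(Kb·C₀) = 2.59 × 10^-6 M.
Check: 0.00079% ionized — well under 5%, approximation valid.
pOH = 5.59, so pH = 14.00 − pOH = 8.41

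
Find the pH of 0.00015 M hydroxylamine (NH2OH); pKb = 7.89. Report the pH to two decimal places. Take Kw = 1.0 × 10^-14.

pH = 8.14

NH2OH + H2O ⇌ NH3OH+ + OH-
Kb = 10^(−7.89) = 1.29 × 10^-8
From the ICE table, Kb = x²/(0.00015 − x) = 1.29 × 10^-8.
Neglecting x in the denominator: x = √(1.29 × 10^-8 × 0.00015) = 1.39 × 10^-6 M
pOH = −log(1.39 × 10^-6) = 5.86; pH = 14.00 − 5.86 = 8.14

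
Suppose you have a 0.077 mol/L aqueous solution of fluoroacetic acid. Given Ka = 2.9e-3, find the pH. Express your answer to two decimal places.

FCH2COOH ⇌ FCH2COO- + H+
Ka = x²/(0.077 − x) = 2.9 × 10^-3
Here C₀/Ka ≈ 26.6, so the small-x approximation fails. Use the quadratic:
x = (−Ka + √(Ka² + 4·Ka·C₀))/2 = 1.36 × 10^-2 M
pH = −log[H+] = −log(1.36 × 10^-2) = 1.87

pH = 1.87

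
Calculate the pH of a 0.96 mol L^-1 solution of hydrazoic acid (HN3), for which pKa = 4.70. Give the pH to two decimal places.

pH = 2.36

HN3 ⇌ N3- + H+
Ka = 10^(−4.70) = 2.00 × 10^-5
From the ICE table, Ka = [H+]²/(0.96 − [H+]) = 2.00 × 10^-5.
Neglecting [H+] in the denominator: [H+] = √(2.00 × 10^-5 × 0.96) = 4.38 × 10^-3 M
pH = −log(4.38 × 10^-3) = 2.36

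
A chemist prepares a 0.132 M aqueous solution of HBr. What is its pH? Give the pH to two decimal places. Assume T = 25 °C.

HBr is a strong acid and dissociates completely, so [H+] = 0.132 M.
pH = -log(0.132) = 0.88

pH = 0.88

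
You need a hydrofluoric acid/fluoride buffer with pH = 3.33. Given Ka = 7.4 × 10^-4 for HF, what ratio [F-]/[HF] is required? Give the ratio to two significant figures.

ratio = 1.6

pKa = -log(7.4 × 10^-4) = 3.131
pH = pKa + log(r) ⇒ log(r) = 3.33 − 3.131 = +0.199
r = [F-]/[HF] = 10^(+0.199) = 1.58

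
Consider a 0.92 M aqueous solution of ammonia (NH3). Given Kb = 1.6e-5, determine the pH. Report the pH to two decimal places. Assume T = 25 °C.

NH3 + H2O ⇌ NH4+ + OH-
From the ICE table, Kb = [OH-]²/(0.92 − [OH-]) = 1.6 × 10^-5.
Since Kb ≪ C₀, [OH-] ≈ √(Kb·C₀) = 3.84 × 10^-3 M.
([OH-]/C₀ = 0.42% < 5%, so the approximation holds.)
pOH = 2.42, so pH = 14.00 − pOH = 11.58

pH = 11.58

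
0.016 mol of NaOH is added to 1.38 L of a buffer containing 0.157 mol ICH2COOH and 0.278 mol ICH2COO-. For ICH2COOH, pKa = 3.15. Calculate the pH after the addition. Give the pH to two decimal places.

pH = 3.47

After neutralization: n(ICH2COOH) = 0.141 mol, n(ICH2COO-) = 0.294 mol.
pH = pKa + log(n_ICH2COO-/n_ICH2COOH) = 3.15 + log(0.294/0.141) = 3.15 + (+0.319)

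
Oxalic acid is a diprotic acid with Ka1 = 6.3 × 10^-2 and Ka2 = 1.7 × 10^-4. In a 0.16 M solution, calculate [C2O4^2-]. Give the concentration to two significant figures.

First ionization gives [H+] ≈ [HC2O4-] = 7.37 × 10^-2 M.
Second step: Ka2 = [H+][C2O4^2-]/[HC2O4-] ≈ [C2O4^2-] (since [H+] ≈ [HC2O4-]).
So [C2O4^2-] ≈ Ka2.

1.7 × 10^-4 M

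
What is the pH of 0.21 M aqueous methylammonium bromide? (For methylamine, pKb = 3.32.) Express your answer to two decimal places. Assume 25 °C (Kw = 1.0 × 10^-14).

pH = 5.68

CH3NH3+ is the conjugate acid of the weak base CH3NH2.
Kb = 10^(−3.32) = 4.79 × 10^-4
Ka = Kw/Kb = 1.0×10^-14 / 4.79 × 10^-4 = 2.09 × 10^-11
Ka = [H+]²/(0.21 − [H+]) = 2.09 × 10^-11
Since Ka ≪ C₀, [H+] ≈ √(Ka·C₀) = 2.09 × 10^-6 M.
pH = −log(2.09 × 10^-6) = 5.68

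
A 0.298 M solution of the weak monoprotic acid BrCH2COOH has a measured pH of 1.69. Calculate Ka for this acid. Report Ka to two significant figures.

Ka = 1.5 × 10^-3

[H+] = 10^(-1.69) = 2.04 × 10^-2 M
At equilibrium [HA] = 0.298 − 2.04 × 10^-2 = 2.78 × 10^-1 M
Ka = [H+][A-]/[HA] = (2.04 × 10^-2)² / 2.78 × 10^-1 = 1.5 × 10^-3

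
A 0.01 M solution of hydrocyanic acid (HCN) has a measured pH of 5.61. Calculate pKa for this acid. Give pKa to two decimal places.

pKa = 9.22

[H+] = 10^(-5.61) = 2.45 × 10^-6 M
At equilibrium [HA] = 0.01 − 2.45 × 10^-6 = 1.00 × 10^-2 M
Ka = [H+][A-]/[HA] = (2.45 × 10^-6)² / 1.00 × 10^-2 = 6.00 × 10^-10
pKa = -log(6.00 × 10^-10) = 9.22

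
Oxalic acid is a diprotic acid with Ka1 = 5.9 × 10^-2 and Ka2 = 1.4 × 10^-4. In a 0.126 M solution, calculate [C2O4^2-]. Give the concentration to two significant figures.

1.4 × 10^-4 M

First ionization gives [H+] ≈ [HC2O4-] = 6.16 × 10^-2 M.
Second step: Ka2 = [H+][C2O4^2-]/[HC2O4-] ≈ [C2O4^2-] (since [H+] ≈ [HC2O4-]).
So [C2O4^2-] ≈ Ka2.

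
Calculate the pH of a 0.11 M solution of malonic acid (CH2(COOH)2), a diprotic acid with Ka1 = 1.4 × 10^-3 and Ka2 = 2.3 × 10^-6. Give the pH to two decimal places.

Ka1 ≫ Ka2, so treat the first dissociation as the only significant source of H+.
Ka1 = x²/(0.11 − x) = 1.4 × 10^-3
Solving the quadratic: x = (−Ka1 + √(Ka1² + 4·Ka1·C₀))/2 = 1.17 × 10^-2 M
pH = −log(1.17 × 10^-2) = 1.93

pH = 1.93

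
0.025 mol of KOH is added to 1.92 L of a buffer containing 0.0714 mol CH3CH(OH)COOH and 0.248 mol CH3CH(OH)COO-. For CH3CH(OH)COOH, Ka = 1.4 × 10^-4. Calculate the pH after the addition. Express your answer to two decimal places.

pH = 4.62

OH- converts CH3CH(OH)COOH to CH3CH(OH)COO-: CH3CH(OH)COOH → 0.0464 mol, CH3CH(OH)COO- → 0.273 mol.
pKa = −log(1.4 × 10^-4) = 3.854
pH = pKa + log([A⁻]/[HA]) = 3.854 + log(0.273/0.0464) = 3.854 +0.770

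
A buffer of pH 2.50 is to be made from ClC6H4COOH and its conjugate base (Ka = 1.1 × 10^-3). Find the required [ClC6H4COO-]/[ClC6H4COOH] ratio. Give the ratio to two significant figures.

ratio = 0.35

pKa = -log(1.1 × 10^-3) = 2.959
pH = pKa + log(r) ⇒ log(r) = 2.50 − 2.959 = -0.459
r = [ClC6H4COO-]/[ClC6H4COOH] = 10^(-0.459) = 0.348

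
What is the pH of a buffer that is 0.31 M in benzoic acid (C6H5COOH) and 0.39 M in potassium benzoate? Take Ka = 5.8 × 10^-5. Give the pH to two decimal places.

pH = 4.34

pKa = −log(5.8 × 10^-5) = 4.237
pH = pKa + log([A⁻]/[HA]) = 4.237 + log(0.39/0.31)
pH = 4.237 + (+0.100) = 4.34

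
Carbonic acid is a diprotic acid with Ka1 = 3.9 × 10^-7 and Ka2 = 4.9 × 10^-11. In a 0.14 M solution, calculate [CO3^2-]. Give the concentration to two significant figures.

First ionization gives [H+] ≈ [HCO3-] = 2.34 × 10^-4 M.
Second step: Ka2 = [H+][CO3^2-]/[HCO3-] ≈ [CO3^2-] (since [H+] ≈ [HCO3-]).
So [CO3^2-] ≈ Ka2.

4.9 × 10^-11 M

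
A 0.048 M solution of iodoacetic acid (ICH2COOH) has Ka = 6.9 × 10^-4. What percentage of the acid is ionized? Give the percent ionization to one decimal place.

11.3%

ICH2COOH ⇌ ICH2COO- + H+; let x = [H+] at equilibrium.
Solve x² + 0.00069x − 3.31e-05 = 0 → x = 5.42 × 10^-3 M
Fraction ionized = 5.42 × 10^-3 / 0.048 = 0.1129 → 11.3%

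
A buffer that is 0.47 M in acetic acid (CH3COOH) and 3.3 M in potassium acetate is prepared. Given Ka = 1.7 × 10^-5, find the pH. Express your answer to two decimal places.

pKa = −log(1.7 × 10^-5) = 4.770
Using pH = pKa + log([base]/[acid]) with [base]/[acid] = 3.3/0.47:
pH = 4.770 + (+0.846) = 5.62

pH = 5.62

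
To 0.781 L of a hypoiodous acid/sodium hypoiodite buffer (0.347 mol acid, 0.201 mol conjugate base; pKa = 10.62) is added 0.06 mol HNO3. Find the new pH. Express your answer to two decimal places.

pH = 10.16

Added H+ converts OI- to HOI: HOI → 0.407 mol, OI- → 0.141 mol.
Henderson–Hasselbalch with mole ratio 0.141/0.407: pH = 10.62 + (-0.460)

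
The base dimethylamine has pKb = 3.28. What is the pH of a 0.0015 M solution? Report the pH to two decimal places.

(CH3)2NH + H2O ⇌ (CH3)2NH2+ + OH-
Kb = 10^(−3.28) = 5.25 × 10^-4
Let x = [OH-] at equilibrium. Kb = x²/(0.0015 − x).
Here C₀/Kb ≈ 2.86, so the small-x approximation fails. Use the quadratic:
x = [−0.000525 + √(0.000525² + 3.15e-06)]/2 = 6.63 × 10^-4 M
pOH = −log(6.63 × 10^-4) = 3.18; pH = 14.00 − 3.18 = 10.82

pH = 10.82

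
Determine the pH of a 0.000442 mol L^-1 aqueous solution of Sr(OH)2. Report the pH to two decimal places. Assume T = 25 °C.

Sr(OH)2 is a strong base (each formula unit releases 2 OH-); [OH-] = 0.000884 M.
pOH = -log(0.000884) = 3.05
pH = 14.00 - 3.05 = 10.95

pH = 10.95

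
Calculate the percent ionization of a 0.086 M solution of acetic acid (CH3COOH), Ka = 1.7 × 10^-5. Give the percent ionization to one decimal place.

1.4%

CH3COOH ⇌ CH3COO- + H+; let x = [H+] at equilibrium.
x ≈ √(Ka·C₀) = √(1.7 × 10^-5 × 0.086) = 1.21 × 10^-3 M
% ionization = x/C₀ × 100% = 1.21 × 10^-3/0.086 × 100% = 1.4%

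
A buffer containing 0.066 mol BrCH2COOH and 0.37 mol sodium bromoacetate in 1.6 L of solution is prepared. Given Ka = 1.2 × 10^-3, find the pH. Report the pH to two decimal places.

pKa = −log(1.2 × 10^-3) = 2.921
Using pH = pKa + log([base]/[acid]) with [base]/[acid] = 0.37/0.066:
pH = 2.921 + (+0.749) = 3.67

pH = 3.67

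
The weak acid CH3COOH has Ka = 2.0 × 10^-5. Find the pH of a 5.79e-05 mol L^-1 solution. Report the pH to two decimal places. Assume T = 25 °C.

pH = 4.59

CH3COOH ⇌ CH3COO- + H+
Ka = x²/(5.79e-05 − x) = 2.0 × 10^-5
The 5% rule fails; solving x² + Ka·x − Ka·C₀ = 0 exactly:
x = (−Ka + √(Ka² + 4·Ka·C₀))/2 = 2.55 × 10^-5 M
pH = −log(2.55 × 10^-5) = 4.59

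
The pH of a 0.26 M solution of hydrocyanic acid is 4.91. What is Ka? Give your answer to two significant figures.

Ka = 5.8 × 10^-10

[H+] = 10^(-4.91) = 1.23 × 10^-5 M
At equilibrium [HA] = 0.26 − 1.23 × 10^-5 = 2.60 × 10^-1 M
Ka = [H+][A-]/[HA] = (1.23 × 10^-5)² / 2.60 × 10^-1 = 5.8 × 10^-10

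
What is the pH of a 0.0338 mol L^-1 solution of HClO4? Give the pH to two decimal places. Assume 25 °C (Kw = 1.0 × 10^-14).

pH = 1.47

HClO4 is a strong acid and dissociates completely, so [H+] = 0.0338 M.
pH = -log(0.0338) = 1.47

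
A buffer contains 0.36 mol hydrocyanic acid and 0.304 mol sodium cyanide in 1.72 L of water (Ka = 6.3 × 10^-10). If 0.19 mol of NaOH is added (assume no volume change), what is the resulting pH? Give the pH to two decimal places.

pH = 9.66

OH- converts HCN to CN-: HCN → 0.17 mol, CN- → 0.494 mol.
pKa = −log(6.3 × 10^-10) = 9.201
Henderson–Hasselbalch with mole ratio 0.494/0.17: pH = 9.201 + (+0.463)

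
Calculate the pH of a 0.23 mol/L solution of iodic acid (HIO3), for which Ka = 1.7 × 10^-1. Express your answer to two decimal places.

pH = 0.89

HIO3 ⇌ IO3- + H+
From the ICE table, Ka = x²/(0.23 − x) = 1.7 × 10^-1.
x is not negligible relative to C₀; solve x² + 0.17·x − 0.0391 = 0.
x = [−0.17 + √(0.17² + 0.156)]/2 = 1.30 × 10^-1 M
pH = −log[H+] = −log(1.30 × 10^-1) = 0.89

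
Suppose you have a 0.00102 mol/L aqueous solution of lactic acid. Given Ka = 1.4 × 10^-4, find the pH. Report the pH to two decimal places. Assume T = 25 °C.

CH3CH(OH)COOH ⇌ CH3CH(OH)COO- + H+
From the ICE table, Ka = [H+]²/(0.00102 − [H+]) = 1.4 × 10^-4.
Here C₀/Ka ≈ 7.29, so the small-[H+] approximation fails. Use the quadratic:
[H+] = (−Ka + √(Ka² + 4·Ka·C₀))/2 = 3.14 × 10^-4 M
pH = −log(3.14 × 10^-4) = 3.50

pH = 3.50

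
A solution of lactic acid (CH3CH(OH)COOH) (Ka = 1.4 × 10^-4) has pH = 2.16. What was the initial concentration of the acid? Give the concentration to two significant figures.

[H+] = 10^(-2.16) = 6.92 × 10^-3 M = x
Ka = x²/(C₀ − x) ⇒ C₀ = x + x²/Ka
C₀ = 6.92 × 10^-3 + (6.92 × 10^-3)²/(1.4 × 10^-4) = 3.49 × 10^-1 M

C₀ = 3.5 × 10^-1 M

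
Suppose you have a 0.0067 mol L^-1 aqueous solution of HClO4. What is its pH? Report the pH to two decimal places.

HClO4 is a strong acid and dissociates completely, so [H+] = 0.0067 M.
pH = -log(0.0067) = 2.17

pH = 2.17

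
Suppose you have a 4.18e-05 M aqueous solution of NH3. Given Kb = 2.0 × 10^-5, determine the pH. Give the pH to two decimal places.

pH = 9.31

NH3 + H2O ⇌ NH4+ + OH-
From the ICE table, Kb = x²/(4.18e-05 − x) = 2.0 × 10^-5.
x is not negligible relative to C₀; solve x² + 2e-05·x − 8.36e-10 = 0.
x = [−2e-05 + √(2e-05² + 3.34e-09)]/2 = 2.06 × 10^-5 M
pOH = −log(2.06 × 10^-5) = 4.69; pH = 14.00 − 4.69 = 9.31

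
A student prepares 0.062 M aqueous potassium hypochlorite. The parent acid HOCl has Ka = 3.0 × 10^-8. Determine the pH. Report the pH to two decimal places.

OCl- is the conjugate base of the weak acid HOCl.
Kb = Kw/Ka = 1.0×10^-14 / 3.0 × 10^-8 = 3.33 × 10^-7
Kb = [OH-]²/(0.062 − [OH-]) = 3.33 × 10^-7
Neglecting [OH-] in the denominator: [OH-] = √(3.33 × 10^-7 × 0.062) = 1.44 × 10^-4 M
pOH = −log(1.44 × 10^-4) = 3.84; pH = 14.00 − 3.84 = 10.16

pH = 10.16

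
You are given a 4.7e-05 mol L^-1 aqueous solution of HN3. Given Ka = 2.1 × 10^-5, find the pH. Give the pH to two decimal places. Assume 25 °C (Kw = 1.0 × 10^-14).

HN3 ⇌ N3- + H+
Let x = [H+] at equilibrium. Ka = x²/(4.7e-05 − x).
The 5% rule fails; solving x² + Ka·x − Ka·C₀ = 0 exactly:
x = (−Ka + √(Ka² + 4·Ka·C₀))/2 = 2.26 × 10^-5 M
pH = −log[H+] = −log(2.26 × 10^-5) = 4.65

pH = 4.65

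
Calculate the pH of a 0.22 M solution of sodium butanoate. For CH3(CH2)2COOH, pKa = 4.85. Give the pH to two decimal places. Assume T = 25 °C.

pH = 9.10

CH3(CH2)2COO- is the conjugate base of the weak acid CH3(CH2)2COOH.
Ka = 10^(−4.85) = 1.41 × 10^-5
Kb = Kw/Ka = 1.0×10^-14 / 1.41 × 10^-5 = 7.09 × 10^-10
From the ICE table, Kb = [OH-]²/(0.22 − [OH-]) = 7.09 × 10^-10.
Neglecting [OH-] in the denominator: [OH-] = √(7.09 × 10^-10 × 0.22) = 1.25 × 10^-5 M
Check: 0.0057% ionized — well under 5%, approximation valid.
pOH = 4.90, so pH = 14.00 − pOH = 9.10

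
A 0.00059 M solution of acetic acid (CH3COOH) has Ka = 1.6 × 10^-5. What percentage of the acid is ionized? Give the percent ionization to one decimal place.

CH3COOH ⇌ CH3COO- + H+; let x = [H+] at equilibrium.
Solve x² + 1.6e-05x − 9.44e-09 = 0 → x = 8.95 × 10^-5 M
Fraction ionized = 8.95 × 10^-5 / 0.00059 = 0.1517 → 15.2%

15.2%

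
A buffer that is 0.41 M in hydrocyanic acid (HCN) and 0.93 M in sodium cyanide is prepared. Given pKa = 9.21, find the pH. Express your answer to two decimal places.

pH = 9.57

Henderson–Hasselbalch: pH = pKa + log([CN-]/[HCN]) = 9.21 + log(0.93/0.41)
pH = 9.21 + (+0.356) = 9.57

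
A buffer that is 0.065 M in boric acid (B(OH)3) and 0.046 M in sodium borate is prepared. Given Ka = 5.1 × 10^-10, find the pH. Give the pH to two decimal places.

pH = 9.14

pKa = −log(5.1 × 10^-10) = 9.292
pH = pKa + log([A⁻]/[HA]) = 9.292 + log(0.046/0.065)
pH = 9.292 + (-0.150) = 9.14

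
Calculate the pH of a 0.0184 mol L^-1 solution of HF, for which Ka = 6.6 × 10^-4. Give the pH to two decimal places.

HF ⇌ F- + H+
From the ICE table, Ka = x²/(0.0184 − x) = 6.6 × 10^-4.
Here C₀/Ka ≈ 27.9, so the small-x approximation fails. Use the quadratic:
x = (−Ka + √(Ka² + 4·Ka·C₀))/2 = 3.17 × 10^-3 M
pH = −log[H+] = −log(3.17 × 10^-3) = 2.50

pH = 2.50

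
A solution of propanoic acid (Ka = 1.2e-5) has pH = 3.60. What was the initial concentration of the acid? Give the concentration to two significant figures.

[H+] = 10^(-3.60) = 2.51 × 10^-4 M = x
Ka = x²/(C₀ − x) ⇒ C₀ = x + x²/Ka
C₀ = 2.51 × 10^-4 + (2.51 × 10^-4)²/(1.2 × 10^-5) = 5.50 × 10^-3 M

C₀ = 5.5 × 10^-3 M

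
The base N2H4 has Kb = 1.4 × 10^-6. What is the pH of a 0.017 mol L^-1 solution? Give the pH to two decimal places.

pH = 10.19

N2H4 + H2O ⇌ N2H5+ + OH-
Let x = [OH-] at equilibrium. Kb = x²/(0.017 − x).
Since Kb ≪ C₀, x ≈ √(Kb·C₀) = 1.54 × 10^-4 M.
Check: 0.91% ionized — well under 5%, approximation valid.
pOH = 3.81, so pH = 14.00 − pOH = 10.19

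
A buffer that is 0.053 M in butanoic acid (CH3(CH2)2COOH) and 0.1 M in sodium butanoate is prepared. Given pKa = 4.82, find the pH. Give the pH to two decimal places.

Henderson–Hasselbalch: pH = pKa + log([CH3(CH2)2COO-]/[CH3(CH2)2COOH]) = 4.82 + log(0.1/0.053)
pH = 4.82 + (+0.276) = 5.10

pH = 5.10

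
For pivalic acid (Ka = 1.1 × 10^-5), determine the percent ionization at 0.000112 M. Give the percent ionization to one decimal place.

26.8%

(CH3)3CCOOH ⇌ (CH3)3CCOO- + H+; let x = [H+] at equilibrium.
Ka = x²/(C₀ − x); solving the quadratic gives x = 3.00 × 10^-5 M.
% ionization = x/C₀ × 100% = 3.00 × 10^-5/0.000112 × 100% = 26.8%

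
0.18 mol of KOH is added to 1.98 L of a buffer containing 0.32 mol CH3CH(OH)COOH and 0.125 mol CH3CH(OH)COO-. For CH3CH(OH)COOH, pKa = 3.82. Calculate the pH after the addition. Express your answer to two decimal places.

OH- converts CH3CH(OH)COOH to CH3CH(OH)COO-: CH3CH(OH)COOH → 0.14 mol, CH3CH(OH)COO- → 0.305 mol.
pH = pKa + log(n_CH3CH(OH)COO-/n_CH3CH(OH)COOH) = 3.82 + log(0.305/0.14) = 3.82 + (+0.338)

pH = 4.16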